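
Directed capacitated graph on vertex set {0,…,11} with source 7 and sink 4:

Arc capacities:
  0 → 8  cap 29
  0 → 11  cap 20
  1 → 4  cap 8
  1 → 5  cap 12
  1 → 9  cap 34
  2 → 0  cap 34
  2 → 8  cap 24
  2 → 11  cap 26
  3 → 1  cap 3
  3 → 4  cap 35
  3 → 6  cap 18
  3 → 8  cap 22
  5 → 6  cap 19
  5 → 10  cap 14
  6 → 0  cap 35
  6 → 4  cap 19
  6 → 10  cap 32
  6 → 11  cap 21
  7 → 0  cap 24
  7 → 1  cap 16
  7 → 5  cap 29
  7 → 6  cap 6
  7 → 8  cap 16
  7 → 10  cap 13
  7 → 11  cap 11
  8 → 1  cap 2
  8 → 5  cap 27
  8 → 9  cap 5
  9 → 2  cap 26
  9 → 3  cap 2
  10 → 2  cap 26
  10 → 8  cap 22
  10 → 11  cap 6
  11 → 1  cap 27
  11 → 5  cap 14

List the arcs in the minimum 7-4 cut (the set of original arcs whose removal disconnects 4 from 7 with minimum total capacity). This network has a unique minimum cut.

Min-cut arcs: {(1,4), (6,4), (9,3)} (total capacity 29)

augment #1: 7→1→4 push 8
augment #2: 7→6→4 push 6
augment #3: 7→5→6→4 push 13
augment #4: 7→1→9→3→4 push 2
max flow = 29; residual-reachable set from 7 gives S-side
cut edges (S→T): {(1,4), (6,4), (9,3)} total cap 29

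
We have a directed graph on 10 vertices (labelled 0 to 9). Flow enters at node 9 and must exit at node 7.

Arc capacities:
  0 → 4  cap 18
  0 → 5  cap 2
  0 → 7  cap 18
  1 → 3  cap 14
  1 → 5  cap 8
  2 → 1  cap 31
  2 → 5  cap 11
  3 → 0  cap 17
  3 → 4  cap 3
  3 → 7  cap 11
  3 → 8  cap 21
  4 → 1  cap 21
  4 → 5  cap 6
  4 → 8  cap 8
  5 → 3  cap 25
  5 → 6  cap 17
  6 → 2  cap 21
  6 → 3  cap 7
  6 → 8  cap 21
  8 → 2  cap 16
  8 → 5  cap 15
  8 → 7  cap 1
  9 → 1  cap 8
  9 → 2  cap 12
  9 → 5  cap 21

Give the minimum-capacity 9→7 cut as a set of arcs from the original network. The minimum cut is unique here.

augment #1: 9→1→3→7 push 8
augment #2: 9→5→3→7 push 3
augment #3: 9→5→3→0→7 push 17
augment #4: 9→5→3→8→7 push 1
max flow = 29; residual-reachable set from 9 gives S-side
cut edges (S→T): {(3,0), (3,7), (8,7)} total cap 29

Min-cut arcs: {(3,0), (3,7), (8,7)} (total capacity 29)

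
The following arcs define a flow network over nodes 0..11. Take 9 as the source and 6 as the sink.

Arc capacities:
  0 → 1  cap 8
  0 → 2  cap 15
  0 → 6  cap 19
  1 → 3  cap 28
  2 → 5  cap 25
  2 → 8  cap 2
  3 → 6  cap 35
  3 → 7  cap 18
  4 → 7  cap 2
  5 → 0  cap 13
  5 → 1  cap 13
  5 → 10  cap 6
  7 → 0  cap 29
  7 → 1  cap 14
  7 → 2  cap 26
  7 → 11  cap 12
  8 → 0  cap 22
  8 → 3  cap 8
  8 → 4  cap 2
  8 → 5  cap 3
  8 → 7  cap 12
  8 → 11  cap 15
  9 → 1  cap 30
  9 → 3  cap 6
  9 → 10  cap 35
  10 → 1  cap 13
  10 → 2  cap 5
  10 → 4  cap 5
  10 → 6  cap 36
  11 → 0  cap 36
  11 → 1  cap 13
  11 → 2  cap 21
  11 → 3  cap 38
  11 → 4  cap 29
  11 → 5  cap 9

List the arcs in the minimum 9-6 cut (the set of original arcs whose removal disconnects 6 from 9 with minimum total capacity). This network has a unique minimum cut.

Min-cut arcs: {(1,3), (9,3), (9,10)} (total capacity 69)

augment #1: 9→3→6 push 6
augment #2: 9→10→6 push 35
augment #3: 9→1→3→6 push 28
max flow = 69; residual-reachable set from 9 gives S-side
cut edges (S→T): {(1,3), (9,3), (9,10)} total cap 69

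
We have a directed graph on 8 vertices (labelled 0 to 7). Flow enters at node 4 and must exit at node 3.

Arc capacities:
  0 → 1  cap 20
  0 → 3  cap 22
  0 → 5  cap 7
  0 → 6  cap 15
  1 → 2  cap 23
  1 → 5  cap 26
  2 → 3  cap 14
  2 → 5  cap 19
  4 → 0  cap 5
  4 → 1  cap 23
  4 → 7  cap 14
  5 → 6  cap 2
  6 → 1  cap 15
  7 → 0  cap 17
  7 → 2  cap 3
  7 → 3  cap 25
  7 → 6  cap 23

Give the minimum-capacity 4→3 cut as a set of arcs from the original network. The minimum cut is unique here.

augment #1: 4→0→3 push 5
augment #2: 4→7→3 push 14
augment #3: 4→1→2→3 push 14
max flow = 33; residual-reachable set from 4 gives S-side
cut edges (S→T): {(2,3), (4,0), (4,7)} total cap 33

Min-cut arcs: {(2,3), (4,0), (4,7)} (total capacity 33)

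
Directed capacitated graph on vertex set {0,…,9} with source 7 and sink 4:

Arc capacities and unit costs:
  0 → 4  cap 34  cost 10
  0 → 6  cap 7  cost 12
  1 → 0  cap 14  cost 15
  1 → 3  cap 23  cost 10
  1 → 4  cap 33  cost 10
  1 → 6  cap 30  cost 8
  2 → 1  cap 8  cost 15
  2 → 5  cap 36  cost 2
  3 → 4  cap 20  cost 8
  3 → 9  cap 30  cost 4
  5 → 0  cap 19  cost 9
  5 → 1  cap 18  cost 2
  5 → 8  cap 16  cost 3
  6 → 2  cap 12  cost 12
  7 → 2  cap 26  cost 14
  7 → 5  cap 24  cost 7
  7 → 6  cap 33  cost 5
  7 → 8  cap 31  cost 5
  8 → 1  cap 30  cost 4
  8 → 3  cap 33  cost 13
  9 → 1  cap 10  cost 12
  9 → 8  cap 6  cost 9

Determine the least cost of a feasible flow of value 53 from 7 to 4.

shortest-cost path #1: 7→8→1→4 push 30 @ unit cost 19 (adds 570)
shortest-cost path #2: 7→5→1→4 push 3 @ unit cost 19 (adds 57)
shortest-cost path #3: 7→8→3→4 push 1 @ unit cost 26 (adds 26)
shortest-cost path #4: 7→5→0→4 push 19 @ unit cost 26 (adds 494)
total cost = 1147

Minimum cost for 53 units: 1147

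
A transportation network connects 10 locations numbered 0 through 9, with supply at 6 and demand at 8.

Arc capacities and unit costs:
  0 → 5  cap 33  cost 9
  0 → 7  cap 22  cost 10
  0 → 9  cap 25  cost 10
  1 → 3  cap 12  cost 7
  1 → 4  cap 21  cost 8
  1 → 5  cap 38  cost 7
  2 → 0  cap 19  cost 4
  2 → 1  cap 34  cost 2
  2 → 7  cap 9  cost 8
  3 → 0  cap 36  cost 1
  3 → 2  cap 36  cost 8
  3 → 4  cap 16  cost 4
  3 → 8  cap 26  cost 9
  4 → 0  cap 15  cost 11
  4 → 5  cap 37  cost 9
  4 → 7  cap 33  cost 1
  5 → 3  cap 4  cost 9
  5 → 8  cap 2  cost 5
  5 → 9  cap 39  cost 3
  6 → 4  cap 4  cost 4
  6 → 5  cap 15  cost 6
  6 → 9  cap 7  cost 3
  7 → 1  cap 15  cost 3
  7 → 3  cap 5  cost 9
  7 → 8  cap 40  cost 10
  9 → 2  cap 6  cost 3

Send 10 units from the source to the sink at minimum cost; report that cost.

Minimum cost for 10 units: 178

shortest-cost path #1: 6→5→8 push 2 @ unit cost 11 (adds 22)
shortest-cost path #2: 6→4→7→8 push 4 @ unit cost 15 (adds 60)
shortest-cost path #3: 6→9→2→7→8 push 4 @ unit cost 24 (adds 96)
total cost = 178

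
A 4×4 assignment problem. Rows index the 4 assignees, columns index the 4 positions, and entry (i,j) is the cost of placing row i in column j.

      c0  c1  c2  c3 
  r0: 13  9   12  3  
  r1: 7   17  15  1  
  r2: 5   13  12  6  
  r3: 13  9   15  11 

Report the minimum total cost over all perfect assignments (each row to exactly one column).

optimal assignment: row0→col2 (cost 12), row1→col3 (cost 1), row2→col0 (cost 5), row3→col1 (cost 9)
total = 12 + 1 + 5 + 9 = 27

Minimum assignment cost: 27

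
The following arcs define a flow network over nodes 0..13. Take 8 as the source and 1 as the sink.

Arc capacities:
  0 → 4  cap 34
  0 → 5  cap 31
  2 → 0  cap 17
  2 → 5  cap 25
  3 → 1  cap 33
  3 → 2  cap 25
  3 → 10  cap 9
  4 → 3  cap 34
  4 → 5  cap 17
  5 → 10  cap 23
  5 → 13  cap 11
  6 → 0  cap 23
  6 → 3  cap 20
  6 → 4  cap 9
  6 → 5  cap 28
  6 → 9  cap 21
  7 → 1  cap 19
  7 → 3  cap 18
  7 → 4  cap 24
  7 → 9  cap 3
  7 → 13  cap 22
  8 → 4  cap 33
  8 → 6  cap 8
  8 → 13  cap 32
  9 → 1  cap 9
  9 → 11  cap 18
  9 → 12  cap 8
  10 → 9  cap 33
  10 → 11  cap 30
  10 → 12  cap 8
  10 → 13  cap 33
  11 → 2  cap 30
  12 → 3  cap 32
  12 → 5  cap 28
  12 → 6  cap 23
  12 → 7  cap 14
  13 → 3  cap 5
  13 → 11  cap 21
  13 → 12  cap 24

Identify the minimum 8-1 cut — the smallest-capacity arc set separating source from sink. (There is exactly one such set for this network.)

Min-cut arcs: {(3,1), (9,1), (12,7)} (total capacity 56)

augment #1: 8→4→3→1 push 33
augment #2: 8→6→9→1 push 8
augment #3: 8→13→12→7→1 push 14
augment #4: 8→13→3→10→9→1 push 1
max flow = 56; residual-reachable set from 8 gives S-side
cut edges (S→T): {(3,1), (9,1), (12,7)} total cap 56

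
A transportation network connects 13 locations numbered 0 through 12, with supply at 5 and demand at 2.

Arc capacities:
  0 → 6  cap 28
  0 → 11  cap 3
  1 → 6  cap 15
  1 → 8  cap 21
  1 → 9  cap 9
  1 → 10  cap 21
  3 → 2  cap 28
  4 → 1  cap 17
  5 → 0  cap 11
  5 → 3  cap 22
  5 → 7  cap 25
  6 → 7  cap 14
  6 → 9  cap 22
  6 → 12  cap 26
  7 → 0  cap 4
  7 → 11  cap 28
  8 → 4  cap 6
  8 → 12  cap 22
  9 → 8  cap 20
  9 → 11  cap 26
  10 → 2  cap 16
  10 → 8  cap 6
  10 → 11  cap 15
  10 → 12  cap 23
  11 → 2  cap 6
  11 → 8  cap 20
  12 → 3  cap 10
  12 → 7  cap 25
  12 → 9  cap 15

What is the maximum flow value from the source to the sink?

augment #1: 5→3→2 bottleneck 22, total now 22
augment #2: 5→0→11→2 bottleneck 3, total now 25
augment #3: 5→7→11→2 bottleneck 3, total now 28
augment #4: 5→0→6→12→3→2 bottleneck 6, total now 34
augment #5: 5→7→11→8→4→1→10→2 bottleneck 6, total now 40

Maximum flow value: 40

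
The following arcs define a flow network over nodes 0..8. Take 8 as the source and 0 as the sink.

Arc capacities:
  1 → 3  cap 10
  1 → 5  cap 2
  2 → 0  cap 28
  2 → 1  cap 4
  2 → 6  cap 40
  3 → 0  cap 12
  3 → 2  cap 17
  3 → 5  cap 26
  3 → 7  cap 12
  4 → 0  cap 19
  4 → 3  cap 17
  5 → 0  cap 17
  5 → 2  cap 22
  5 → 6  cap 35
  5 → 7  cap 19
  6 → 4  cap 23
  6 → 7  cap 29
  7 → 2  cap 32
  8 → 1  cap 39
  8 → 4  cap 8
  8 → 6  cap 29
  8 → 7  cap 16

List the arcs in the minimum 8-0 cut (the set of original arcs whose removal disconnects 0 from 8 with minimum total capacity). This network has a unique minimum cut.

Min-cut arcs: {(1,3), (1,5), (8,4), (8,6), (8,7)} (total capacity 65)

augment #1: 8→4→0 push 8
augment #2: 8→1→3→0 push 10
augment #3: 8→1→5→0 push 2
augment #4: 8→6→4→0 push 11
augment #5: 8→7→2→0 push 16
augment #6: 8→6→4→3→0 push 2
augment #7: 8→6→7→2→0 push 12
augment #8: 8→6→4→3→5→0 push 4
max flow = 65; residual-reachable set from 8 gives S-side
cut edges (S→T): {(1,3), (1,5), (8,4), (8,6), (8,7)} total cap 65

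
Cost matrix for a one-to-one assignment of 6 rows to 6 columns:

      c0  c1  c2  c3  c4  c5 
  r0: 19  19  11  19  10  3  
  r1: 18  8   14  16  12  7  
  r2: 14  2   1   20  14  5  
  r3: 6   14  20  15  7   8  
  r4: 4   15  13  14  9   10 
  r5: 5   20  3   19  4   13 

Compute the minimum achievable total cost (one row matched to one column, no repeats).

Minimum assignment cost: 35

one of 2 optimal assignments: row0→col5 (cost 3), row1→col1 (cost 8), row2→col2 (cost 1), row3→col3 (cost 15), row4→col0 (cost 4), row5→col4 (cost 4)
total = 3 + 8 + 1 + 15 + 4 + 4 = 35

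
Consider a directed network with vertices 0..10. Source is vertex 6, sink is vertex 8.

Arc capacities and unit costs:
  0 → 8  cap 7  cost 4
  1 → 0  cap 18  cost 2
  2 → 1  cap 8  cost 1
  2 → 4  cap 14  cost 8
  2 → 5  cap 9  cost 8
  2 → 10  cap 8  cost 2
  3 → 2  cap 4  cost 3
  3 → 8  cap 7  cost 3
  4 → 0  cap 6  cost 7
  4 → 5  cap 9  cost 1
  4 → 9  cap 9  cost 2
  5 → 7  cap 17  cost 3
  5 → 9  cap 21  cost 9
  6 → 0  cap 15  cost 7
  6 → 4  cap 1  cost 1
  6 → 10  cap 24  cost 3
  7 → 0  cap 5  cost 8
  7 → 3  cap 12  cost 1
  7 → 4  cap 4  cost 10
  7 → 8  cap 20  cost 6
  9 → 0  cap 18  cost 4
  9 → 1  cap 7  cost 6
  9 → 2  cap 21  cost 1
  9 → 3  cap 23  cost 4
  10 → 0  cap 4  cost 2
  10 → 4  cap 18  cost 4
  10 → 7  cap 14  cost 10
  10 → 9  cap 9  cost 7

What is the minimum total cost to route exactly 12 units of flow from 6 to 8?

shortest-cost path #1: 6→10→0→8 push 4 @ unit cost 9 (adds 36)
shortest-cost path #2: 6→4→5→7→3→8 push 1 @ unit cost 9 (adds 9)
shortest-cost path #3: 6→0→8 push 3 @ unit cost 11 (adds 33)
shortest-cost path #4: 6→10→4→5→7→3→8 push 4 @ unit cost 15 (adds 60)
total cost = 138

Minimum cost for 12 units: 138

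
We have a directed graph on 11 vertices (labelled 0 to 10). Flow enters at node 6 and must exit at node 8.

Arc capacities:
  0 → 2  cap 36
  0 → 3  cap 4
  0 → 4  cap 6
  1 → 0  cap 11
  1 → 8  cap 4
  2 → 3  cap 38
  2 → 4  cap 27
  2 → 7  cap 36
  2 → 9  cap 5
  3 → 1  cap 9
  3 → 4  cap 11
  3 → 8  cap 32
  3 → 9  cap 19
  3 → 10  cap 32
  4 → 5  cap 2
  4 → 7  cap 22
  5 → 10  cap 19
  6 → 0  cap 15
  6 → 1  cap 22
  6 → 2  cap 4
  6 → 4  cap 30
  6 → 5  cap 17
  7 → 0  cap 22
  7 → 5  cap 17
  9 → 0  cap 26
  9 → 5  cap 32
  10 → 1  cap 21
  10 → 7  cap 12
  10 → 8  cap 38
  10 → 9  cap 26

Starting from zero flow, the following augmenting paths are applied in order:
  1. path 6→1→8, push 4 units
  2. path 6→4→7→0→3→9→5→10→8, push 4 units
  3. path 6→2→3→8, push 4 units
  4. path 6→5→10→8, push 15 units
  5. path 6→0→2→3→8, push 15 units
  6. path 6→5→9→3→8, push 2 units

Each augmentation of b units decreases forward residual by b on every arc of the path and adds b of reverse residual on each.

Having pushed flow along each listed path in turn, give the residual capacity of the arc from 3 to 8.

Residual capacity of (3,8): 11

after path 1 (6→1→8, push 4): res(3,8)=32
after path 2 (6→4→7→0→3→9→5→10→8, push 4): res(3,8)=32
after path 3 (6→2→3→8, push 4): res(3,8)=28
after path 4 (6→5→10→8, push 15): res(3,8)=28
after path 5 (6→0→2→3→8, push 15): res(3,8)=13
after path 6 (6→5→9→3→8, push 2): res(3,8)=11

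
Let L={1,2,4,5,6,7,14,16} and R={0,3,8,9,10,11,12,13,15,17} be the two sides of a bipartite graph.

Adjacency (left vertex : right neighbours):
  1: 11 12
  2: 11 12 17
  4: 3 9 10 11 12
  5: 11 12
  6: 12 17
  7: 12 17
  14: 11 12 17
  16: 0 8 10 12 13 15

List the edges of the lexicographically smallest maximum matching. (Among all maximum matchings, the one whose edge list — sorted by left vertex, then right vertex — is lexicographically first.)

Lex-smallest maximum matching: {(1,11), (2,12), (4,3), (6,17), (16,0)}

|M| = 5 (so the lex-smallest maximum matching has 5 edges)
process left vertices in ascending order; for each, take the smallest-labelled available neighbour that still permits 5 edges overall, or leave it unmatched if none does
lex-smallest matching: {1-11, 2-12, 4-3, 6-17, 16-0}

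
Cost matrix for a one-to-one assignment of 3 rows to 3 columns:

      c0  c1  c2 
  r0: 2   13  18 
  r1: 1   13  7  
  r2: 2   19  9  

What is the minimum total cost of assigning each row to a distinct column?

optimal assignment: row0→col1 (cost 13), row1→col2 (cost 7), row2→col0 (cost 2)
total = 13 + 7 + 2 = 22

Minimum assignment cost: 22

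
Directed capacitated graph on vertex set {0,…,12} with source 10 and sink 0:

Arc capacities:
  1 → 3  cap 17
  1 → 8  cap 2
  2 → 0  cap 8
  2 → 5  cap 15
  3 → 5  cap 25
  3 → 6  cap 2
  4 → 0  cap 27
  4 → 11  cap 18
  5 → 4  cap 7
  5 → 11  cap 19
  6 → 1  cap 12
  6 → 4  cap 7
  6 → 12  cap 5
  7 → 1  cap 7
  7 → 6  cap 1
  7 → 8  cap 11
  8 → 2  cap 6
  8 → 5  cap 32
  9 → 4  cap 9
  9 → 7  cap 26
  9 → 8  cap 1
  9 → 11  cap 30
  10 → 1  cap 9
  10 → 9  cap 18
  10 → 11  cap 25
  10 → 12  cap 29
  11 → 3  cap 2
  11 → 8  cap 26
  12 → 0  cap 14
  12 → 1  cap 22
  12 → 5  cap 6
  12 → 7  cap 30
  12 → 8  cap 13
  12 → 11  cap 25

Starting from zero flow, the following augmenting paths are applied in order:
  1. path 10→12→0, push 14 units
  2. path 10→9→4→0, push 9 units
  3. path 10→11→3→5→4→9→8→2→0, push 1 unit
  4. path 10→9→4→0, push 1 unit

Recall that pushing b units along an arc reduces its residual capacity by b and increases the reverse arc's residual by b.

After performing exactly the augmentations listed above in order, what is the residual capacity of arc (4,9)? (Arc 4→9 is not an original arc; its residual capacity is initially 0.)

Residual capacity of (4,9): 9

after path 1 (10→12→0, push 14): res(4,9)=0
after path 2 (10→9→4→0, push 9): res(4,9)=9
after path 3 (10→11→3→5→4→9→8→2→0, push 1): res(4,9)=8
after path 4 (10→9→4→0, push 1): res(4,9)=9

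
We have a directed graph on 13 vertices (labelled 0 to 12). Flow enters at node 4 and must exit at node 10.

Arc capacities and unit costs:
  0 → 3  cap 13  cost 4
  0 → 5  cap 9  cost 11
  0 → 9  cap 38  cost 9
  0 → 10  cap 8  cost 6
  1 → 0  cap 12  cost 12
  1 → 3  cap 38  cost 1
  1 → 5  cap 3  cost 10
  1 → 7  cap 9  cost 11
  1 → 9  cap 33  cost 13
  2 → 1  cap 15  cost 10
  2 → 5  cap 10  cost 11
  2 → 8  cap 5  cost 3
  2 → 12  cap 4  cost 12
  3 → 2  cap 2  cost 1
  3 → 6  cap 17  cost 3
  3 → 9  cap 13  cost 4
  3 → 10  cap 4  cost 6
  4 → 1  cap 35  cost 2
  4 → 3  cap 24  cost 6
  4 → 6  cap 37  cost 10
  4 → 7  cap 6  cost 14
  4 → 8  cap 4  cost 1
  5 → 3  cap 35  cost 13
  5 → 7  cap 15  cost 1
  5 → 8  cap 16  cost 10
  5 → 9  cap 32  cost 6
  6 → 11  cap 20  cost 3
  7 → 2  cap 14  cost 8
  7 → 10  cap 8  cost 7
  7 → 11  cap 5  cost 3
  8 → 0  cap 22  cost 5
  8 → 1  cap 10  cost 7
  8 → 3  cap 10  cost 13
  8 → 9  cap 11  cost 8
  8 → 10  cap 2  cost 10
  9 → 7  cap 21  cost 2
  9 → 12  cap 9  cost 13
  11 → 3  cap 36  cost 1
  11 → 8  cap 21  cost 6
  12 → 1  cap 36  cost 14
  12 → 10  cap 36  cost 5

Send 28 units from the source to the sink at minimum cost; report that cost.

shortest-cost path #1: 4→1→3→10 push 4 @ unit cost 9 (adds 36)
shortest-cost path #2: 4→8→10 push 2 @ unit cost 11 (adds 22)
shortest-cost path #3: 4→8→0→10 push 2 @ unit cost 12 (adds 24)
shortest-cost path #4: 4→1→3→9→7→10 push 8 @ unit cost 16 (adds 128)
shortest-cost path #5: 4→1→3→2→8→0→10 push 2 @ unit cost 18 (adds 36)
shortest-cost path #6: 4→1→0→10 push 4 @ unit cost 20 (adds 80)
shortest-cost path #7: 4→1→0→8→2→12→10 push 2 @ unit cost 23 (adds 46)
shortest-cost path #8: 4→1→3→9→12→10 push 4 @ unit cost 25 (adds 100)
total cost = 472

Minimum cost for 28 units: 472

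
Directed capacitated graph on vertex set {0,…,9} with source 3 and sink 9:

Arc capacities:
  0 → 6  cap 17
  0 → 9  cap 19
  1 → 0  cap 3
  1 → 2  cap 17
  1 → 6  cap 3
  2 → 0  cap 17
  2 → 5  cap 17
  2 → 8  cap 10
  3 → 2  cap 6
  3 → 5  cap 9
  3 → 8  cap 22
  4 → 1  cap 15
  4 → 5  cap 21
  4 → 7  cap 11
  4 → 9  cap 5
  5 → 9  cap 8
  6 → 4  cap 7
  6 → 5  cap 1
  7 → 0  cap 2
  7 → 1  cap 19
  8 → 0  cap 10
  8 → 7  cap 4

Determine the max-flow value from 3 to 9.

Maximum flow value: 28

augment #1: 3→5→9 bottleneck 8, total now 8
augment #2: 3→2→0→9 bottleneck 6, total now 14
augment #3: 3→8→0→9 bottleneck 10, total now 24
augment #4: 3→8→7→0→9 bottleneck 2, total now 26
augment #5: 3→8→7→1→0→9 bottleneck 1, total now 27
augment #6: 3→8→7→1→6→4→9 bottleneck 1, total now 28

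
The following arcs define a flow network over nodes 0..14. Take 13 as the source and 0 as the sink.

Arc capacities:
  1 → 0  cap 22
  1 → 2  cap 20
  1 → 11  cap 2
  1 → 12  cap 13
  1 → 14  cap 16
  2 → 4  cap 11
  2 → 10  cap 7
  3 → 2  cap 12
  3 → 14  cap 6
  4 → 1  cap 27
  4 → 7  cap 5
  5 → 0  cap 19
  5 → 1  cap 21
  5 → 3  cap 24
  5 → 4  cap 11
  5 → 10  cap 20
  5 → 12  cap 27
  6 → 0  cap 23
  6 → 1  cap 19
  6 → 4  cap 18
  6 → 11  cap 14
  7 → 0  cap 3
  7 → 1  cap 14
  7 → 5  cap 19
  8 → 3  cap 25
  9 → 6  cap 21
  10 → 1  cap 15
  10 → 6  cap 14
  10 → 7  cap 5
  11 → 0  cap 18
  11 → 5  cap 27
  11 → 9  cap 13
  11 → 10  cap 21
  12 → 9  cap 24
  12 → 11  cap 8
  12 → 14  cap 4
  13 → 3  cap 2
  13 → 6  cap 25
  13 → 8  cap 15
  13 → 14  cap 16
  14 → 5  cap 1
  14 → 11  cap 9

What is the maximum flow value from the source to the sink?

augment #1: 13→6→0 bottleneck 23, total now 23
augment #2: 13→6→1→0 bottleneck 2, total now 25
augment #3: 13→14→5→0 bottleneck 1, total now 26
augment #4: 13→14→11→0 bottleneck 9, total now 35
augment #5: 13→3→2→4→1→0 bottleneck 2, total now 37
augment #6: 13→8→3→2→4→1→0 bottleneck 9, total now 46
augment #7: 13→8→3→2→10→1→0 bottleneck 1, total now 47

Maximum flow value: 47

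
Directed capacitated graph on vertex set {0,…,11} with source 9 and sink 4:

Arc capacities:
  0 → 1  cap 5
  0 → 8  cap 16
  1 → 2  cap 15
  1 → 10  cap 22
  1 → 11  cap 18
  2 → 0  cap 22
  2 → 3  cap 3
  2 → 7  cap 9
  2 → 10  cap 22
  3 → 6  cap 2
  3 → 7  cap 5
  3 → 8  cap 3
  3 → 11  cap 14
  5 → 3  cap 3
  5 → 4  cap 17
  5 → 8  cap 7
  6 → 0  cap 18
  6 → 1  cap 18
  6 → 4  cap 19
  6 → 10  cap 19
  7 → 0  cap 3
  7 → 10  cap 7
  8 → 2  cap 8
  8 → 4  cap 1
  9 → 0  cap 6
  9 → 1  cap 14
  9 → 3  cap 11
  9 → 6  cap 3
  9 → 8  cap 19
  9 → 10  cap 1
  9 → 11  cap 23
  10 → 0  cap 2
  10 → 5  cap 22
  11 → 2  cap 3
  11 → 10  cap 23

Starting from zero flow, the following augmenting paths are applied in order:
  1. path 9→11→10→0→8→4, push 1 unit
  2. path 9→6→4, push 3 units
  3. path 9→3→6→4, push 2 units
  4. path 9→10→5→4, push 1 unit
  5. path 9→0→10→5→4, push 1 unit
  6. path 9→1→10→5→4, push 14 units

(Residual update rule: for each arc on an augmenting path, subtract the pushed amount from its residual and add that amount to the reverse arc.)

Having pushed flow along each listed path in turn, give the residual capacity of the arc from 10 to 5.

after path 1 (9→11→10→0→8→4, push 1): res(10,5)=22
after path 2 (9→6→4, push 3): res(10,5)=22
after path 3 (9→3→6→4, push 2): res(10,5)=22
after path 4 (9→10→5→4, push 1): res(10,5)=21
after path 5 (9→0→10→5→4, push 1): res(10,5)=20
after path 6 (9→1→10→5→4, push 14): res(10,5)=6

Residual capacity of (10,5): 6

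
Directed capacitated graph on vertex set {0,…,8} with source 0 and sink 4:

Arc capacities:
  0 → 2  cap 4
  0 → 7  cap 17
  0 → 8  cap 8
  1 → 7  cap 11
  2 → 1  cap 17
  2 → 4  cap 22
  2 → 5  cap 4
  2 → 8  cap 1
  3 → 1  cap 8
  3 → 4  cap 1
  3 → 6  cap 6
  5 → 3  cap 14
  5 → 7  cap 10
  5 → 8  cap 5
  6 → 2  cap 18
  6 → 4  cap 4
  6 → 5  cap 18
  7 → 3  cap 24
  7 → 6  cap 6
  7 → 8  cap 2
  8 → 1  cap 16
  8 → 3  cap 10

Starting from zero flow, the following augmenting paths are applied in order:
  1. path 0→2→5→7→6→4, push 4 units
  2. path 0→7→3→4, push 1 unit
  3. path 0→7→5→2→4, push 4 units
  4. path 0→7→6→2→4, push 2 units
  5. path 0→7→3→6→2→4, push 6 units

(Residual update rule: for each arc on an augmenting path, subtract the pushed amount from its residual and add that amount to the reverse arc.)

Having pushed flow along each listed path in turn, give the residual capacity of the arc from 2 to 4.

after path 1 (0→2→5→7→6→4, push 4): res(2,4)=22
after path 2 (0→7→3→4, push 1): res(2,4)=22
after path 3 (0→7→5→2→4, push 4): res(2,4)=18
after path 4 (0→7→6→2→4, push 2): res(2,4)=16
after path 5 (0→7→3→6→2→4, push 6): res(2,4)=10

Residual capacity of (2,4): 10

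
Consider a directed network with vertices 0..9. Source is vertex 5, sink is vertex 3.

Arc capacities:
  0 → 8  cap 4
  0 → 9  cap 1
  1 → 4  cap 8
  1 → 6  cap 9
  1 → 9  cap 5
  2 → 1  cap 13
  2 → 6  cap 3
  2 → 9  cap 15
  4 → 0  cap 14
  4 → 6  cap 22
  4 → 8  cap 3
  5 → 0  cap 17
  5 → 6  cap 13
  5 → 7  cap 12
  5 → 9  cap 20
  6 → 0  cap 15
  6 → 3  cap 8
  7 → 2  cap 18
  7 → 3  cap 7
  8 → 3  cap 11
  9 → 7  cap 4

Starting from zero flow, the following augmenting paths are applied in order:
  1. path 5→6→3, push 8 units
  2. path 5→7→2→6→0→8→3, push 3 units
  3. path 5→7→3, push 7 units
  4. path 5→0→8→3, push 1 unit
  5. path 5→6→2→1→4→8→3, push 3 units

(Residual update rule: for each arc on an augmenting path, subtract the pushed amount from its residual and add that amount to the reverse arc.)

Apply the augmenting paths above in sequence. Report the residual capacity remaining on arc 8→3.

Residual capacity of (8,3): 4

after path 1 (5→6→3, push 8): res(8,3)=11
after path 2 (5→7→2→6→0→8→3, push 3): res(8,3)=8
after path 3 (5→7→3, push 7): res(8,3)=8
after path 4 (5→0→8→3, push 1): res(8,3)=7
after path 5 (5→6→2→1→4→8→3, push 3): res(8,3)=4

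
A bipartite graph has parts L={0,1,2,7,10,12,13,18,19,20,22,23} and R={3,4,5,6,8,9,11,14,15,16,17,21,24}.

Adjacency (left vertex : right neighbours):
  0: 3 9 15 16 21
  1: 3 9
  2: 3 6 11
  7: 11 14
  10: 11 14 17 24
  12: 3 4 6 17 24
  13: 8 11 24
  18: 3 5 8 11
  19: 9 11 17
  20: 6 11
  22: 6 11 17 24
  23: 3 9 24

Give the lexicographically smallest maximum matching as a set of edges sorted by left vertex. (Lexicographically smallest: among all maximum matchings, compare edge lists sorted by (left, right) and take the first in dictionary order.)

|M| = 11 (so the lex-smallest maximum matching has 11 edges)
process left vertices in ascending order; for each, take the smallest-labelled available neighbour that still permits 11 edges overall, or leave it unmatched if none does
lex-smallest matching: {0-15, 1-3, 2-6, 7-11, 10-14, 12-4, 13-8, 18-5, 19-9, 22-17, 23-24}

Lex-smallest maximum matching: {(0,15), (1,3), (2,6), (7,11), (10,14), (12,4), (13,8), (18,5), (19,9), (22,17), (23,24)}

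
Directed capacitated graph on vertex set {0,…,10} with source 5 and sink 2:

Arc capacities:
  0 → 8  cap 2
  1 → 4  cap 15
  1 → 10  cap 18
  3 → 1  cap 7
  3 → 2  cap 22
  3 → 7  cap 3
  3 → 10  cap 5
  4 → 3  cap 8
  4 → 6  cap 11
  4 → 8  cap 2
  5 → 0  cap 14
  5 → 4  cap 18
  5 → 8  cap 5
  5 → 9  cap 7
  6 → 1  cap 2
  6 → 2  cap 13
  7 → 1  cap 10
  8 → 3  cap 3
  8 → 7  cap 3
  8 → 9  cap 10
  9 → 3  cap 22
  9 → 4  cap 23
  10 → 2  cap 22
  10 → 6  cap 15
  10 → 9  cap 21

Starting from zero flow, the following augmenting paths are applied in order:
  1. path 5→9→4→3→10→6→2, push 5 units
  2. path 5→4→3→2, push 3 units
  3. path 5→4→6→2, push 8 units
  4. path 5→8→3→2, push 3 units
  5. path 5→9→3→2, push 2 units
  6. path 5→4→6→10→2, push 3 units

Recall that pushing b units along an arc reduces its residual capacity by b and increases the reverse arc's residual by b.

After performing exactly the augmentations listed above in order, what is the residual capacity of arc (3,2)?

after path 1 (5→9→4→3→10→6→2, push 5): res(3,2)=22
after path 2 (5→4→3→2, push 3): res(3,2)=19
after path 3 (5→4→6→2, push 8): res(3,2)=19
after path 4 (5→8→3→2, push 3): res(3,2)=16
after path 5 (5→9→3→2, push 2): res(3,2)=14
after path 6 (5→4→6→10→2, push 3): res(3,2)=14

Residual capacity of (3,2): 14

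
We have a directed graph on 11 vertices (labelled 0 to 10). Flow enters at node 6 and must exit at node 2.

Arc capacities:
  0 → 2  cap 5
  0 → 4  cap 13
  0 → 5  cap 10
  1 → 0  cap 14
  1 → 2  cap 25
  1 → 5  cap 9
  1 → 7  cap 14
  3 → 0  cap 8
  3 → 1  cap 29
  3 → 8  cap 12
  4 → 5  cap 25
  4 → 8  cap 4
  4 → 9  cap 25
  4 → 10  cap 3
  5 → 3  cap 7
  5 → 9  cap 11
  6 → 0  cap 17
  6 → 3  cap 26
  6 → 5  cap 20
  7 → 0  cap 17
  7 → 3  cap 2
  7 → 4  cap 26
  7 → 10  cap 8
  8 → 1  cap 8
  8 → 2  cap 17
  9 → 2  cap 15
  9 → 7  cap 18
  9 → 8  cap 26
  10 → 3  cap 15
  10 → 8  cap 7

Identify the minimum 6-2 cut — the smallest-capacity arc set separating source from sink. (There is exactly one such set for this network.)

augment #1: 6→0→2 push 5
augment #2: 6→3→1→2 push 25
augment #3: 6→3→8→2 push 1
augment #4: 6→5→9→2 push 11
augment #5: 6→0→4→8→2 push 4
augment #6: 6→0→4→9→2 push 4
augment #7: 6→5→3→8→2 push 7
augment #8: 6→0→4→9→8→2 push 4
max flow = 61; residual-reachable set from 6 gives S-side
cut edges (S→T): {(5,3), (5,9), (6,0), (6,3)} total cap 61

Min-cut arcs: {(5,3), (5,9), (6,0), (6,3)} (total capacity 61)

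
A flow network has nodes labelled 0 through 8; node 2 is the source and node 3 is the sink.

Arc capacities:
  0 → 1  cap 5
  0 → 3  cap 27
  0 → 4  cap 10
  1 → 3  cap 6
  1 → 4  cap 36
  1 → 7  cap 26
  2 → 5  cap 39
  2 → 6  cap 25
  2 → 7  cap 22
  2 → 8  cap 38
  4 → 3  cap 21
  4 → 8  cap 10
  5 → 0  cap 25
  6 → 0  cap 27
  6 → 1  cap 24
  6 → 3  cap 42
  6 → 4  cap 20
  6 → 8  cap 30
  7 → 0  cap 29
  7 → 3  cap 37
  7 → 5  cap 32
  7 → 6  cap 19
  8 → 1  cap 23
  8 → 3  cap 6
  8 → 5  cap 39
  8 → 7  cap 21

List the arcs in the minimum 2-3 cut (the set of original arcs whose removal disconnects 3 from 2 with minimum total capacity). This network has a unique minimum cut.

Min-cut arcs: {(2,6), (2,7), (2,8), (5,0)} (total capacity 110)

augment #1: 2→6→3 push 25
augment #2: 2→7→3 push 22
augment #3: 2→8→3 push 6
augment #4: 2→5→0→3 push 25
augment #5: 2→8→1→3 push 6
augment #6: 2→8→7→3 push 15
augment #7: 2→8→1→4→3 push 11
max flow = 110; residual-reachable set from 2 gives S-side
cut edges (S→T): {(2,6), (2,7), (2,8), (5,0)} total cap 110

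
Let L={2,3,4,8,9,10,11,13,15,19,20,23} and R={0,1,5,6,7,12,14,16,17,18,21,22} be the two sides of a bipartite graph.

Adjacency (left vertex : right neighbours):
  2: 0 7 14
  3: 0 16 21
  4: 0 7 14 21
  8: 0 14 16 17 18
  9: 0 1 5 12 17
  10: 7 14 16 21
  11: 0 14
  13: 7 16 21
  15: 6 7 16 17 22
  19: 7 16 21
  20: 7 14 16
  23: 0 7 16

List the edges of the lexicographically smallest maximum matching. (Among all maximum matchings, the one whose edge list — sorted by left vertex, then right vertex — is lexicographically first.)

|M| = 8 (so the lex-smallest maximum matching has 8 edges)
process left vertices in ascending order; for each, take the smallest-labelled available neighbour that still permits 8 edges overall, or leave it unmatched if none does
lex-smallest matching: {2-0, 3-16, 4-7, 8-17, 9-1, 10-14, 13-21, 15-6}

Lex-smallest maximum matching: {(2,0), (3,16), (4,7), (8,17), (9,1), (10,14), (13,21), (15,6)}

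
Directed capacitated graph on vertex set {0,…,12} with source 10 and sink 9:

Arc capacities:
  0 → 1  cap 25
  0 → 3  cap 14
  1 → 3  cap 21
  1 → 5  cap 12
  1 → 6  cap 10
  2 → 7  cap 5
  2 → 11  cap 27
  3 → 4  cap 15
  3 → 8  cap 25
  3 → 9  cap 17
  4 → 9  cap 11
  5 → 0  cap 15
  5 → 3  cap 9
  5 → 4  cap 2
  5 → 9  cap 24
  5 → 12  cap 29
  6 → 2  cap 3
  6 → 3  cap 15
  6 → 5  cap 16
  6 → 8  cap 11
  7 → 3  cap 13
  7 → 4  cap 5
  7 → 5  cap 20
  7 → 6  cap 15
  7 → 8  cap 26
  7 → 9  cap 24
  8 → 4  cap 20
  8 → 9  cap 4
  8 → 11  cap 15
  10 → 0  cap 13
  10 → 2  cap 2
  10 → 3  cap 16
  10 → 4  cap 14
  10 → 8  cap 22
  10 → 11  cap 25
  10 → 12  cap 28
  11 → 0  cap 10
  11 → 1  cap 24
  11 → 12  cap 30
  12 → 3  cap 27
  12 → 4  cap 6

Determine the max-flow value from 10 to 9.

augment #1: 10→3→9 bottleneck 16, total now 16
augment #2: 10→4→9 bottleneck 11, total now 27
augment #3: 10→8→9 bottleneck 4, total now 31
augment #4: 10→0→3→9 bottleneck 1, total now 32
augment #5: 10→2→7→9 bottleneck 2, total now 34
augment #6: 10→0→1→5→9 bottleneck 12, total now 46
augment #7: 10→11→1→6→5→9 bottleneck 10, total now 56

Maximum flow value: 56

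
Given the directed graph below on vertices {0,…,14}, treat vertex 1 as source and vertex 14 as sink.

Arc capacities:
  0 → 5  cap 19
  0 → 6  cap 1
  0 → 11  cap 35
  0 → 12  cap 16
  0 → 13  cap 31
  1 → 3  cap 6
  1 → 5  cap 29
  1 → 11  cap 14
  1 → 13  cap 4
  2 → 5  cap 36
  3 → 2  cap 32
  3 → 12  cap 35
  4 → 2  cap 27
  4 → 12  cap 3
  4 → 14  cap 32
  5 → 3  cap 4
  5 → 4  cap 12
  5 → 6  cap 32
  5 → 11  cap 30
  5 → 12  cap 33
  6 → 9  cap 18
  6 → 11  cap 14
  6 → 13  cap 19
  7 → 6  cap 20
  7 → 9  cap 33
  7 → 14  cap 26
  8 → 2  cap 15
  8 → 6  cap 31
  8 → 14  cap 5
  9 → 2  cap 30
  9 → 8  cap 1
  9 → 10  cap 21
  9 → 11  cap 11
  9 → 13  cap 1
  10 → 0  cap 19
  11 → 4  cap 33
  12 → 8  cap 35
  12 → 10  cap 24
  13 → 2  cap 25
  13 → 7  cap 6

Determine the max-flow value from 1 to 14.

Maximum flow value: 43

augment #1: 1→5→4→14 bottleneck 12, total now 12
augment #2: 1→11→4→14 bottleneck 14, total now 26
augment #3: 1→13→7→14 bottleneck 4, total now 30
augment #4: 1→3→12→8→14 bottleneck 5, total now 35
augment #5: 1→5→11→4→14 bottleneck 6, total now 41
augment #6: 1→5→6→13→7→14 bottleneck 2, total now 43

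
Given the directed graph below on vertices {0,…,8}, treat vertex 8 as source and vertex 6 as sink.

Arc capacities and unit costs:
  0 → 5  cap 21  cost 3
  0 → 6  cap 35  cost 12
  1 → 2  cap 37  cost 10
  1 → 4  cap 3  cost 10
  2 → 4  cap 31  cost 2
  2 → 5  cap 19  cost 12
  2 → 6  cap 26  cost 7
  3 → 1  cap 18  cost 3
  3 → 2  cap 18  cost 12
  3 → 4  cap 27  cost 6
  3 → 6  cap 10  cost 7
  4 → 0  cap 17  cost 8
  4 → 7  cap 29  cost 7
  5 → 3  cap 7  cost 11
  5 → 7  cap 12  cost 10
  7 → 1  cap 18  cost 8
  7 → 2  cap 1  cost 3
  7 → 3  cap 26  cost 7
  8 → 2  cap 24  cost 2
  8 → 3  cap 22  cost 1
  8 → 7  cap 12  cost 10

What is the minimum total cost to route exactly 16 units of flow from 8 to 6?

Minimum cost for 16 units: 134

shortest-cost path #1: 8→3→6 push 10 @ unit cost 8 (adds 80)
shortest-cost path #2: 8→2→6 push 6 @ unit cost 9 (adds 54)
total cost = 134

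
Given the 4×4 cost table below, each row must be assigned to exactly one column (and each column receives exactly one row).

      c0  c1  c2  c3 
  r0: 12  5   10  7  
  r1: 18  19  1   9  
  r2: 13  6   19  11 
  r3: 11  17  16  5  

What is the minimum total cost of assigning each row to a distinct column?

Minimum assignment cost: 24

one of 2 optimal assignments: row0→col0 (cost 12), row1→col2 (cost 1), row2→col1 (cost 6), row3→col3 (cost 5)
total = 12 + 1 + 6 + 5 = 24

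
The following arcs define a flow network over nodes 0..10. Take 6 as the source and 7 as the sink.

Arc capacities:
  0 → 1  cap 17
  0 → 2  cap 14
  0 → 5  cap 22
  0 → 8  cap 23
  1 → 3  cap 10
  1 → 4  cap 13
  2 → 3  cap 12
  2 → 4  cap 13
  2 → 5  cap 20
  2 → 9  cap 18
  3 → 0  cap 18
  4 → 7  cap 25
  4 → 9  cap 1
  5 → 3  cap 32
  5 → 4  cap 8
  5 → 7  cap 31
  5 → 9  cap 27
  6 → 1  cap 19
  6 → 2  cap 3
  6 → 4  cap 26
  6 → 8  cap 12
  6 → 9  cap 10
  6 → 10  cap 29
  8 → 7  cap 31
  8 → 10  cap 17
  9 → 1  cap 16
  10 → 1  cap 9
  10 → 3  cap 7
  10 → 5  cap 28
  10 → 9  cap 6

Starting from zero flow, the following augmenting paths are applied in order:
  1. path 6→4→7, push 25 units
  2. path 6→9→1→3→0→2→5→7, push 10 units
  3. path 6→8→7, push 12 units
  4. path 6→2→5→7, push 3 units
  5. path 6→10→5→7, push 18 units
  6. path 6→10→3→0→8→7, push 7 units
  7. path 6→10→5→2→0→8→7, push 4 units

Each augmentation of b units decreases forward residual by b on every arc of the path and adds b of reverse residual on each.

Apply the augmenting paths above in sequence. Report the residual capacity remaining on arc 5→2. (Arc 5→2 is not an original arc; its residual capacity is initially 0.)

after path 1 (6→4→7, push 25): res(5,2)=0
after path 2 (6→9→1→3→0→2→5→7, push 10): res(5,2)=10
after path 3 (6→8→7, push 12): res(5,2)=10
after path 4 (6→2→5→7, push 3): res(5,2)=13
after path 5 (6→10→5→7, push 18): res(5,2)=13
after path 6 (6→10→3→0→8→7, push 7): res(5,2)=13
after path 7 (6→10→5→2→0→8→7, push 4): res(5,2)=9

Residual capacity of (5,2): 9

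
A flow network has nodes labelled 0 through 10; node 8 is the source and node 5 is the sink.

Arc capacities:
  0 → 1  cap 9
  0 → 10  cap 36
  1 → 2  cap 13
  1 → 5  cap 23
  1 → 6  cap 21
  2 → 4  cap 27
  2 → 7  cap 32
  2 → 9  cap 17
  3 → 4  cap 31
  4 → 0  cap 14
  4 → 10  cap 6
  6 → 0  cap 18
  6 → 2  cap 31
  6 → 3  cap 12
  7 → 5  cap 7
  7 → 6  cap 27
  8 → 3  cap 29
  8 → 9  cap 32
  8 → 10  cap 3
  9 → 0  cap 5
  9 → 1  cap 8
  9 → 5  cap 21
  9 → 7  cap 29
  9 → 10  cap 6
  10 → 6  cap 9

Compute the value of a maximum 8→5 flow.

Maximum flow value: 45

augment #1: 8→9→5 bottleneck 21, total now 21
augment #2: 8→9→1→5 bottleneck 8, total now 29
augment #3: 8→9→7→5 bottleneck 3, total now 32
augment #4: 8→3→4→0→1→5 bottleneck 9, total now 41
augment #5: 8→10→6→2→7→5 bottleneck 3, total now 44
augment #6: 8→3→4→10→6→2→7→5 bottleneck 1, total now 45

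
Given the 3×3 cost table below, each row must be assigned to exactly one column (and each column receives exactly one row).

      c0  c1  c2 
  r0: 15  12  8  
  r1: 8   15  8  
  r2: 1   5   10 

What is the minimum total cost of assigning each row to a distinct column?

one of 2 optimal assignments: row0→col1 (cost 12), row1→col2 (cost 8), row2→col0 (cost 1)
total = 12 + 8 + 1 = 21

Minimum assignment cost: 21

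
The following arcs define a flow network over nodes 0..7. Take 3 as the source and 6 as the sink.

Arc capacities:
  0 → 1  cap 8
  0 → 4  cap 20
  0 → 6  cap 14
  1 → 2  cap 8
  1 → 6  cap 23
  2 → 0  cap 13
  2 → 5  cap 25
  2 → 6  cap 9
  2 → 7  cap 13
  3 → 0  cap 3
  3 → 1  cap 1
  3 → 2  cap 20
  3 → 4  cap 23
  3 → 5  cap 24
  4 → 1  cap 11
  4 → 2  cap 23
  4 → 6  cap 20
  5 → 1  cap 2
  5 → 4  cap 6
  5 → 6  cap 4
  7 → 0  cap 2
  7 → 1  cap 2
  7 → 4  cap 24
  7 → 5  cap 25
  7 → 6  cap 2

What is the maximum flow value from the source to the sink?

Maximum flow value: 59

augment #1: 3→0→6 bottleneck 3, total now 3
augment #2: 3→1→6 bottleneck 1, total now 4
augment #3: 3→2→6 bottleneck 9, total now 13
augment #4: 3→4→6 bottleneck 20, total now 33
augment #5: 3→5→6 bottleneck 4, total now 37
augment #6: 3→2→0→6 bottleneck 11, total now 48
augment #7: 3→4→1→6 bottleneck 3, total now 51
augment #8: 3→5→1→6 bottleneck 2, total now 53
augment #9: 3→5→4→1→6 bottleneck 6, total now 59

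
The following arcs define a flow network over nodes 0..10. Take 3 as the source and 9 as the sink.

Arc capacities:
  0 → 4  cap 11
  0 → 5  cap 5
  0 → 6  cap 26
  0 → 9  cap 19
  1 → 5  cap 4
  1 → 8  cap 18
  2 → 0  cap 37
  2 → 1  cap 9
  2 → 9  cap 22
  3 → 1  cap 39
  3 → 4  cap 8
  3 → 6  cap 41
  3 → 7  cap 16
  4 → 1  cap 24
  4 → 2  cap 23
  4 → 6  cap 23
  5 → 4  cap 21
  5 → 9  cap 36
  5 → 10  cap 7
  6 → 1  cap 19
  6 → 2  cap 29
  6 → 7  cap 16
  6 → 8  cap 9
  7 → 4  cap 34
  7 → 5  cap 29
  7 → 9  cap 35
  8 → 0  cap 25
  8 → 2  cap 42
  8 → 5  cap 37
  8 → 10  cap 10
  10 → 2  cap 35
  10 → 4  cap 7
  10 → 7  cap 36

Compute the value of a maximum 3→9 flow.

Maximum flow value: 87

augment #1: 3→7→9 bottleneck 16, total now 16
augment #2: 3→1→5→9 bottleneck 4, total now 20
augment #3: 3→4→2→9 bottleneck 8, total now 28
augment #4: 3→6→2→9 bottleneck 14, total now 42
augment #5: 3→6→7→9 bottleneck 16, total now 58
augment #6: 3→1→8→0→9 bottleneck 18, total now 76
augment #7: 3→6→2→0→9 bottleneck 1, total now 77
augment #8: 3→6→8→5→9 bottleneck 9, total now 86
augment #9: 3→6→2→0→5→9 bottleneck 1, total now 87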